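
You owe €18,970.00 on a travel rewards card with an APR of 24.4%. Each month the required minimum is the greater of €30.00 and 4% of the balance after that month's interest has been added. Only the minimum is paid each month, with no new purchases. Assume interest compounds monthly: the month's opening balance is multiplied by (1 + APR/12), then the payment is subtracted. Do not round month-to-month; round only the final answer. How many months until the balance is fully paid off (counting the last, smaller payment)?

Monthly rate r = 24.4%/12 = 2.03333% = 0.0203333.
While 4% of the post-interest balance exceeds €30.00, each month B ← (B·(1+r))·(1 − 0.04), i.e. B shrinks by the factor (1+r)·0.96 = 0.97952.
This holds for months 1–158. Entering month 159 the balance is €721.39; 4% of the post-interest balance is now below €30.00, so the flat €30.00 minimum applies from here.
From month 159 a fixed €30.00 at rate r clears €721.39 in 34 more payments. Total: 158 + 34 = 192 months.

192 months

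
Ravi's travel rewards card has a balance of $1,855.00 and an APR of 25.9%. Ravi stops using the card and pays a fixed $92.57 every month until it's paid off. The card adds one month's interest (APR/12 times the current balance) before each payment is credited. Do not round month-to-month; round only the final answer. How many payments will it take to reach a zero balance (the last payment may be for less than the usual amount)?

Monthly rate r = 25.9%/12 = 2.15833% = 0.0215833.
Recurrence: B ← B·(1+r) − $92.57.
Month 1: interest $40.04; balance after payment $1,802.47.
Month 2: interest $38.90; balance after payment $1,748.80.
Closed form: n = −ln(1 − rB₀/P)/ln(1+r) = −ln(0.56749)/ln(1.02158) ≈ 26.531, so the balance reaches zero during payment 27.

27 months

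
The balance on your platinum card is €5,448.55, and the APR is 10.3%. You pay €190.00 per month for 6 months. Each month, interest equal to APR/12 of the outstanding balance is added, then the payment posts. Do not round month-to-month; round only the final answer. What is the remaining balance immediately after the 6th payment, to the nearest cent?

€4,570.50

Monthly rate r = 10.3%/12 = 0.858333% = 0.00858333.
Each month: B ← B·(1+r) − €190.00.
Month 1: interest €46.77; balance after payment €5,305.32.
Month 2: interest €45.54; balance after payment €5,160.85.
Month 3: interest €44.30; balance after payment €5,015.15.
Month 4: interest €43.05; balance after payment €4,868.20.
Month 5: interest €41.79; balance after payment €4,719.98.
Month 6: interest €40.51; balance after payment €4,570.50.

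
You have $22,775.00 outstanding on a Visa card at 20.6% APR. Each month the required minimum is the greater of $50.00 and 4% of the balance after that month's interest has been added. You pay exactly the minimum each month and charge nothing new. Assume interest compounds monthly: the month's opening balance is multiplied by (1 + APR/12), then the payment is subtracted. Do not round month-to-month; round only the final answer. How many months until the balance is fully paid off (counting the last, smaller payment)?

155 months

Monthly rate r = 20.6%/12 = 1.71667% = 0.0171667.
While 4% of the post-interest balance exceeds $50.00, each month B ← (B·(1+r))·(1 − 0.04), i.e. B shrinks by the factor (1+r)·0.96 = 0.97648.
This holds for months 1–123. Entering month 124 the balance is $1,219.13; 4% of the post-interest balance is now below $50.00, so the flat $50.00 minimum applies from here.
From month 124 a fixed $50.00 at rate r clears $1,219.13 in 32 more payments. Total: 123 + 32 = 155 months.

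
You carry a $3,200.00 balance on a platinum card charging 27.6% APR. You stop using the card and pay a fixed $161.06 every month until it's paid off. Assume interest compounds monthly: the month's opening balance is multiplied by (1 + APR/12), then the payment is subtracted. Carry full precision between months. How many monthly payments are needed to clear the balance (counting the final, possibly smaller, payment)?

27 payments

Monthly rate r = 27.6%/12 = 2.3% = 0.023.
Recurrence: B ← B·(1+r) − $161.06.
Month 1: interest $73.60; balance after payment $3,112.54.
Month 2: interest $71.59; balance after payment $3,023.07.
Closed form: n = −ln(1 − rB₀/P)/ln(1+r) = −ln(0.54303)/ln(1.023) ≈ 26.852, so the balance reaches zero during payment 27.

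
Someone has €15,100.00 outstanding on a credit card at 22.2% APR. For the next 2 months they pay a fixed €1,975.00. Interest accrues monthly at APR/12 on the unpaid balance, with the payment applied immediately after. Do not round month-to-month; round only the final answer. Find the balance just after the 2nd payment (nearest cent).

Monthly rate r = 22.2%/12 = 1.85% = 0.0185.
Each month: B ← B·(1+r) − €1,975.00.
Month 1: interest €279.35; balance after payment €13,404.35.
Month 2: interest €247.98; balance after payment €11,677.33.

€11,677.33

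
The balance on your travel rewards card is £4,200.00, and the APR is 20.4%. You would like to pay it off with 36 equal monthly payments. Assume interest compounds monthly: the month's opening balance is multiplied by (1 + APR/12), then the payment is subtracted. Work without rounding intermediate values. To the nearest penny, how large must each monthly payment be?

Monthly rate r = 20.4%/12 = 1.7% = 0.017.
Level-payment amortization: P = B₀·r / (1 − (1+r)^(−n)) = 4200.00·0.017 / (1 − 1.017^(−36)).
Denominator 1 − (1+r)^(−36) = 0.454938264.
P = 71.4 / 0.454938264 ≈ 156.94.

£156.94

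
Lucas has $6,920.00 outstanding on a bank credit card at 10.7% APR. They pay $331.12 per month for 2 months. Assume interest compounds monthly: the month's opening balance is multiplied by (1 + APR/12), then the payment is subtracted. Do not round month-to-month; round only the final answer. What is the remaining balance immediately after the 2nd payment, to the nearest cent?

Monthly rate r = 10.7%/12 = 0.891667% = 0.00891667.
Each month: B ← B·(1+r) − $331.12.
Month 1: interest $61.70; balance after payment $6,650.58.
Month 2: interest $59.30; balance after payment $6,378.76.

$6,378.76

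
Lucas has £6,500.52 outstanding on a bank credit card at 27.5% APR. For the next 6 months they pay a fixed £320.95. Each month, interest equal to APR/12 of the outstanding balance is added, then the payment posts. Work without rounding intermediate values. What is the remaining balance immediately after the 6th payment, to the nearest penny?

Monthly rate r = 27.5%/12 = 2.29167% = 0.0229167.
Each month: B ← B·(1+r) − £320.95.
Month 1: interest £148.97; balance after payment £6,328.54.
Month 2: interest £145.03; balance after payment £6,152.62.
Month 3: interest £141.00; balance after payment £5,972.67.
Month 4: interest £136.87; balance after payment £5,788.59.
Month 5: interest £132.66; balance after payment £5,600.30.
Month 6: interest £128.34; balance after payment £5,407.69.

£5,407.69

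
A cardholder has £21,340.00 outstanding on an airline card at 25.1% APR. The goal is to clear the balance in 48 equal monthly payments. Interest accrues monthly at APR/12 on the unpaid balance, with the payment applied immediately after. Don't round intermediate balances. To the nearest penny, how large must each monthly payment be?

£708.76

Monthly rate r = 25.1%/12 = 2.09167% = 0.0209167.
Level-payment amortization: P = B₀·r / (1 − (1+r)^(−n)) = 21340.00·0.0209167 / (1 − 1.02092^(−48)).
Denominator 1 − (1+r)^(−48) = 0.629774868.
P = 446.362 / 0.629774868 ≈ 708.76.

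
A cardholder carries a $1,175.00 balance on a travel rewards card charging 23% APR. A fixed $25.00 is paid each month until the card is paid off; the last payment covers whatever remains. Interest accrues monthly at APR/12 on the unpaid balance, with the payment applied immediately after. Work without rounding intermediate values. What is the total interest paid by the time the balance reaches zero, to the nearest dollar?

Monthly rate r = 23%/12 = 1.91667% = 0.0191667.
Payoff takes n = ⌈−ln(1 − rB₀/P)/ln(1+r)⌉ = ⌈121.723⌉ = 122 payments; the last is $18.13.
Total paid = 121·$25.00 + $18.13 = $3,043.13.
Total interest = total paid − principal = $3,043.13 − $1,175.00 = $1,868.13.

$1,868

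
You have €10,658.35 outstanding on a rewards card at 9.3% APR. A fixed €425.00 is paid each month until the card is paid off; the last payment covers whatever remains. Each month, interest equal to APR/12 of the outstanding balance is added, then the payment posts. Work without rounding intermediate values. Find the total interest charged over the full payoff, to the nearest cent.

Monthly rate r = 9.3%/12 = 0.775% = 0.00775.
Payoff takes n = ⌈−ln(1 − rB₀/P)/ln(1+r)⌉ = ⌈27.994⌉ = 28 payments; the last is €422.40.
Total paid = 27·€425.00 + €422.40 = €11,897.40.
Total interest = total paid − principal = €11,897.40 − €10,658.35 = €1,239.05.

€1,239.05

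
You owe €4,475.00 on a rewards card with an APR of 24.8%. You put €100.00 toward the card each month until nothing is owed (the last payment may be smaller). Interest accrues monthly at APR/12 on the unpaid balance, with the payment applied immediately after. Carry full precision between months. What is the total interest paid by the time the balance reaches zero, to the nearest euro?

€8,177

Monthly rate r = 24.8%/12 = 2.06667% = 0.0206667.
Payoff takes n = ⌈−ln(1 − rB₀/P)/ln(1+r)⌉ = ⌈126.518⌉ = 127 payments; the last is €52.03.
Total paid = 126·€100.00 + €52.03 = €12,652.03.
Total interest = total paid − principal = €12,652.03 − €4,475.00 = €8,177.03.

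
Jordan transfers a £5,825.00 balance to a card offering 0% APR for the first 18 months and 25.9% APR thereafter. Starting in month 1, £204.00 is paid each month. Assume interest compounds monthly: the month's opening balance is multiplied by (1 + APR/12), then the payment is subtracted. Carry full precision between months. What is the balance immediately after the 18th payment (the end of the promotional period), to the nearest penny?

Promo months 1–18 at r₀ = 0%/12 = 0; months 19+ at r₁ = 25.9%/12 = 0.0215833.
After month 18 (no interest yet): B = £5,825.00 − 18·£204.00 = £2,153.00.

£2,153.00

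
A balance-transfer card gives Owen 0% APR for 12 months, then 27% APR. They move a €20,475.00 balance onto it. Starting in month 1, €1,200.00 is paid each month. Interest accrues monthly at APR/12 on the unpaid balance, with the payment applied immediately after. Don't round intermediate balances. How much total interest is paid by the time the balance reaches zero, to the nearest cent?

Promo months 1–12 at r₀ = 0%/12 = 0; months 13+ at r₁ = 27%/12 = 0.0225.
After month 12 (no interest yet): B = €20,475.00 − 12·€1,200.00 = €6,075.00.
Then at r₁ with €1,200.00/mo: n₂ = −ln(1 − r₁·B/P)/ln(1+r₁) ≈ 5.44 → 6 more payments.
Total paid = 17·€1,200.00 + €525.31 = €20,925.31; interest = €20,925.31 − €20,475.00 = €450.31.

€450.31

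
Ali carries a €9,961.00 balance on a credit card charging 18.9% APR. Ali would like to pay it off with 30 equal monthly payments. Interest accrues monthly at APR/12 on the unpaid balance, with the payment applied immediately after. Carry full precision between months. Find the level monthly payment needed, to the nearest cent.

Monthly rate r = 18.9%/12 = 1.575% = 0.01575.
Level-payment amortization: P = B₀·r / (1 − (1+r)^(−n)) = 9961.00·0.01575 / (1 − 1.01575^(−30)).
Denominator 1 − (1+r)^(−30) = 0.37425834.
P = 156.886 / 0.37425834 ≈ 419.19.

€419.19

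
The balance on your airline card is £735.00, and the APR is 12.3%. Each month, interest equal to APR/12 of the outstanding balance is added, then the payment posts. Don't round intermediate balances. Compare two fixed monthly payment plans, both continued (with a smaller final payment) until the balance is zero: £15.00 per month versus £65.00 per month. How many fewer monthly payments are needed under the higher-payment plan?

Monthly rate r = 12.3%/12 = 1.025% = 0.01025.
At £15.00/mo: n = ⌈−ln(1 − rB₀/P)/ln(1+r)⌉ = 69 payments (last £6.20); total interest = total paid − £735.00 = £291.20.
At £65.00/mo: 13 payments (last £5.22); total interest £50.22.
Payments saved = 69 − 13 = 56.

56 fewer payments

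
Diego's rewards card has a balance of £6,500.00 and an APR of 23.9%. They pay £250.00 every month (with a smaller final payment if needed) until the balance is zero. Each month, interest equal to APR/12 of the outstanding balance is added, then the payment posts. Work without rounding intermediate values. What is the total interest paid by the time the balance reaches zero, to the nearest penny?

£2,747.38

Monthly rate r = 23.9%/12 = 1.99167% = 0.0199167.
Payoff takes n = ⌈−ln(1 − rB₀/P)/ln(1+r)⌉ = ⌈36.989⌉ = 37 payments; the last is £247.38.
Total paid = 36·£250.00 + £247.38 = £9,247.38.
Total interest = total paid − principal = £9,247.38 − £6,500.00 = £2,747.38.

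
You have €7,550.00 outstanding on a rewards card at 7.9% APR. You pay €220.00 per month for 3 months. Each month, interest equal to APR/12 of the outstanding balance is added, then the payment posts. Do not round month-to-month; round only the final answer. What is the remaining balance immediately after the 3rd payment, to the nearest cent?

Monthly rate r = 7.9%/12 = 0.658333% = 0.00658333.
Each month: B ← B·(1+r) − €220.00.
Month 1: interest €49.70; balance after payment €7,379.70.
Month 2: interest €48.58; balance after payment €7,208.29.
Month 3: interest €47.45; balance after payment €7,035.74.

€7,035.74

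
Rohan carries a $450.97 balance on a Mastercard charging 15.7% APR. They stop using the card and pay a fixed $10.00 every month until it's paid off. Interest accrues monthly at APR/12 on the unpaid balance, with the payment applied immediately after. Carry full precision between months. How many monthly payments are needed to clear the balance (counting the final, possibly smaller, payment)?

69 months

Monthly rate r = 15.7%/12 = 1.30833% = 0.0130833.
Recurrence: B ← B·(1+r) − $10.00.
Month 1: interest $5.90; balance after payment $446.87.
Month 2: interest $5.85; balance after payment $442.72.
Closed form: n = −ln(1 − rB₀/P)/ln(1+r) = −ln(0.40998)/ln(1.01308) ≈ 68.596, so the balance reaches zero during payment 69.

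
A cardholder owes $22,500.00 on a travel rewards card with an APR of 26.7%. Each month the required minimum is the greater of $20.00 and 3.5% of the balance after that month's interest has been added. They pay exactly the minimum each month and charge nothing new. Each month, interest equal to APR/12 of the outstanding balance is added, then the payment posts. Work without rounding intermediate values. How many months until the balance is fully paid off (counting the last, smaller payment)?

316 months

Monthly rate r = 26.7%/12 = 2.225% = 0.02225.
While 3.5% of the post-interest balance exceeds $20.00, each month B ← (B·(1+r))·(1 − 0.035), i.e. B shrinks by the factor (1+r)·0.965 = 0.98647.
This holds for months 1–272. Entering month 273 the balance is $553.54; 3.5% of the post-interest balance is now below $20.00, so the flat $20.00 minimum applies from here.
From month 273 a fixed $20.00 at rate r clears $553.54 in 44 more payments. Total: 272 + 44 = 316 months.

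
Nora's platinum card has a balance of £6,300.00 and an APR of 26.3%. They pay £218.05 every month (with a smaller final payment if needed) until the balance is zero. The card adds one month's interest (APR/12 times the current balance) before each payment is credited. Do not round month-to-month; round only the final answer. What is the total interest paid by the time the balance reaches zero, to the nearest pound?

£3,788

Monthly rate r = 26.3%/12 = 2.19167% = 0.0219167.
Payoff takes n = ⌈−ln(1 − rB₀/P)/ln(1+r)⌉ = ⌈46.264⌉ = 47 payments; the last is £58.12.
Total paid = 46·£218.05 + £58.12 = £10,088.42.
Total interest = total paid − principal = £10,088.42 − £6,300.00 = £3,788.42.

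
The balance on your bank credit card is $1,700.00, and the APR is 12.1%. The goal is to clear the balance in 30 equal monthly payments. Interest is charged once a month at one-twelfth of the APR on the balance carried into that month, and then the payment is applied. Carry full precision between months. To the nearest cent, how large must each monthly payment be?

Monthly rate r = 12.1%/12 = 1.00833% = 0.0100833.
Level-payment amortization: P = B₀·r / (1 − (1+r)^(−n)) = 1700.00·0.0100833 / (1 − 1.01008^(−30)).
Denominator 1 − (1+r)^(−30) = 0.259911179.
P = 17.1417 / 0.259911179 ≈ 65.95.

$65.95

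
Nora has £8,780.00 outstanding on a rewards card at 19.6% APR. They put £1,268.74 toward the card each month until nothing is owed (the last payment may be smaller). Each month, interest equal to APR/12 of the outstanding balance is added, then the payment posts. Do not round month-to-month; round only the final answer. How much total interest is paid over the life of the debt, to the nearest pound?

£615

Monthly rate r = 19.6%/12 = 1.63333% = 0.0163333.
Payoff takes n = ⌈−ln(1 − rB₀/P)/ln(1+r)⌉ = ⌈7.403⌉ = 8 payments; the last is £514.26.
Total paid = 7·£1,268.74 + £514.26 = £9,395.44.
Total interest = total paid − principal = £9,395.44 − £8,780.00 = £615.44.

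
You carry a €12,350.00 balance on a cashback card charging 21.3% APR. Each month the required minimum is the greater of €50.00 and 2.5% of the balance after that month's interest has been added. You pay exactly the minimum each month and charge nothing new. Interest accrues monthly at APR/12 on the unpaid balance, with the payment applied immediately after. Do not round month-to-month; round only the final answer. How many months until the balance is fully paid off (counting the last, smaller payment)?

306 months

Monthly rate r = 21.3%/12 = 1.775% = 0.01775.
While 2.5% of the post-interest balance exceeds €50.00, each month B ← (B·(1+r))·(1 − 0.025), i.e. B shrinks by the factor (1+r)·0.975 = 0.99231.
This holds for months 1–238. Entering month 239 the balance is €1,964.94; 2.5% of the post-interest balance is now below €50.00, so the flat €50.00 minimum applies from here.
From month 239 a fixed €50.00 at rate r clears €1,964.94 in 68 more payments. Total: 238 + 68 = 306 months.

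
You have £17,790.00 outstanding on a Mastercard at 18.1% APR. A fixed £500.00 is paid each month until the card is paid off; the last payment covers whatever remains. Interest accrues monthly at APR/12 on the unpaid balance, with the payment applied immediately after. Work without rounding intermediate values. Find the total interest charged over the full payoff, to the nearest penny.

£7,904.56

Monthly rate r = 18.1%/12 = 1.50833% = 0.0150833.
Payoff takes n = ⌈−ln(1 − rB₀/P)/ln(1+r)⌉ = ⌈51.387⌉ = 52 payments; the last is £194.56.
Total paid = 51·£500.00 + £194.56 = £25,694.56.
Total interest = total paid − principal = £25,694.56 − £17,790.00 = £7,904.56.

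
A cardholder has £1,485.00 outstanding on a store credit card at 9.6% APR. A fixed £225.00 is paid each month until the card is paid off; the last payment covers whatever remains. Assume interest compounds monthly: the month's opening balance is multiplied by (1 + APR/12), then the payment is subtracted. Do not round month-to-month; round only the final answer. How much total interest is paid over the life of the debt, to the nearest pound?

£47

Monthly rate r = 9.6%/12 = 0.8% = 0.008.
Payoff takes n = ⌈−ln(1 − rB₀/P)/ln(1+r)⌉ = ⌈6.808⌉ = 7 payments; the last is £181.87.
Total paid = 6·£225.00 + £181.87 = £1,531.87.
Total interest = total paid − principal = £1,531.87 − £1,485.00 = £46.87.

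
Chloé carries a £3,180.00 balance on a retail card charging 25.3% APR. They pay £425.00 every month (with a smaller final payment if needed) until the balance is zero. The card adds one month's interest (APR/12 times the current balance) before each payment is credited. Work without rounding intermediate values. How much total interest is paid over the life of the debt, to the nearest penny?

Monthly rate r = 25.3%/12 = 2.10833% = 0.0210833.
Payoff takes n = ⌈−ln(1 − rB₀/P)/ln(1+r)⌉ = ⌈8.229⌉ = 9 payments; the last is £97.92.
Total paid = 8·£425.00 + £97.92 = £3,497.92.
Total interest = total paid − principal = £3,497.92 − £3,180.00 = £317.92.

£317.92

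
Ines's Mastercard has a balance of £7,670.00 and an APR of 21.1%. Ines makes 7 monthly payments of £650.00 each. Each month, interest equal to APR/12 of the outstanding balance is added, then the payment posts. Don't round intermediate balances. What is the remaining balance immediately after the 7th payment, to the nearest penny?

Monthly rate r = 21.1%/12 = 1.75833% = 0.0175833.
Each month: B ← B·(1+r) − £650.00.
Month 1: interest £134.86; balance after payment £7,154.86.
Month 2: interest £125.81; balance after payment £6,630.67.
Month 3: interest £116.59; balance after payment £6,097.26.
Month 4: interest £107.21; balance after payment £5,554.47.
Month 5: interest £97.67; balance after payment £5,002.14.
Month 6: interest £87.95; balance after payment £4,440.09.
Month 7: interest £78.07; balance after payment £3,868.16.

£3,868.16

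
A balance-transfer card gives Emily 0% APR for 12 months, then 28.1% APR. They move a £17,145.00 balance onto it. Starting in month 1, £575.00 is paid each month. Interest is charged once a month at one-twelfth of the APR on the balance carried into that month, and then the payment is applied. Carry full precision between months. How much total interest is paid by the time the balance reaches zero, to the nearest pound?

Promo months 1–12 at r₀ = 0%/12 = 0; months 13+ at r₁ = 28.1%/12 = 0.0234167.
After month 12 (no interest yet): B = £17,145.00 − 12·£575.00 = £10,245.00.
Then at r₁ with £575.00/mo: n₂ = −ln(1 − r₁·B/P)/ln(1+r₁) ≈ 23.33 → 24 more payments.
Total paid = 35·£575.00 + £189.72 = £20,314.72; interest = £20,314.72 − £17,145.00 = £3,169.72.

£3,170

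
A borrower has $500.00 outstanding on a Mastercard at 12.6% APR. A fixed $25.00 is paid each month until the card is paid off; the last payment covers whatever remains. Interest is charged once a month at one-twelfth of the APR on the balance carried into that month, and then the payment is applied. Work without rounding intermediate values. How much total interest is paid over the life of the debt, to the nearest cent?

$64.22

Monthly rate r = 12.6%/12 = 1.05% = 0.0105.
Payoff takes n = ⌈−ln(1 − rB₀/P)/ln(1+r)⌉ = ⌈22.567⌉ = 23 payments; the last is $14.22.
Total paid = 22·$25.00 + $14.22 = $564.22.
Total interest = total paid − principal = $564.22 − $500.00 = $64.22.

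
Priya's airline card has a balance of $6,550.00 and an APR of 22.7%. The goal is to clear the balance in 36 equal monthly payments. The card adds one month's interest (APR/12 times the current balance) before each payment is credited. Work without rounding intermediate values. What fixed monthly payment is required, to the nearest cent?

Monthly rate r = 22.7%/12 = 1.89167% = 0.0189167.
Level-payment amortization: P = B₀·r / (1 − (1+r)^(−n)) = 6550.00·0.0189167 / (1 − 1.01892^(−36)).
Denominator 1 − (1+r)^(−36) = 0.490659725.
P = 123.904 / 0.490659725 ≈ 252.53.

$252.53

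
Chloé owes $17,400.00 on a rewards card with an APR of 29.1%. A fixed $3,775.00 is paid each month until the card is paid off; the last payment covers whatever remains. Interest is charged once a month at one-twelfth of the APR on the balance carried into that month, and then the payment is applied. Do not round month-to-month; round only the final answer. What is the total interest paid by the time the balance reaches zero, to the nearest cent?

$1,276.68

Monthly rate r = 29.1%/12 = 2.425% = 0.02425.
Payoff takes n = ⌈−ln(1 − rB₀/P)/ln(1+r)⌉ = ⌈4.947⌉ = 5 payments; the last is $3,576.68.
Total paid = 4·$3,775.00 + $3,576.68 = $18,676.68.
Total interest = total paid − principal = $18,676.68 − $17,400.00 = $1,276.68.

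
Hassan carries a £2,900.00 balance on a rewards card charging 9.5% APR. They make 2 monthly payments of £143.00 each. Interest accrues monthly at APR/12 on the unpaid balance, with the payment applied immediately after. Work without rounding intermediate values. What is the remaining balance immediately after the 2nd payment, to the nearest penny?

Monthly rate r = 9.5%/12 = 0.791667% = 0.00791667.
Each month: B ← B·(1+r) − £143.00.
Month 1: interest £22.96; balance after payment £2,779.96.
Month 2: interest £22.01; balance after payment £2,658.97.

£2,658.97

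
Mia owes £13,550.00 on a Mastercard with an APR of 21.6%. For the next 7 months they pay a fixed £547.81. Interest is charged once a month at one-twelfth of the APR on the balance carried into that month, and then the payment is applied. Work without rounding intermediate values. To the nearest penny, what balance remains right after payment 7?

Monthly rate r = 21.6%/12 = 1.8% = 0.018.
Each month: B ← B·(1+r) − £547.81.
Month 1: interest £243.90; balance after payment £13,246.09.
Month 2: interest £238.43; balance after payment £12,936.71.
Month 3: interest £232.86; balance after payment £12,621.76.
Month 4: interest £227.19; balance after payment £12,301.14.
Month 5: interest £221.42; balance after payment £11,974.75.
Month 6: interest £215.55; balance after payment £11,642.49.
Month 7: interest £209.56; balance after payment £11,304.24.

£11,304.24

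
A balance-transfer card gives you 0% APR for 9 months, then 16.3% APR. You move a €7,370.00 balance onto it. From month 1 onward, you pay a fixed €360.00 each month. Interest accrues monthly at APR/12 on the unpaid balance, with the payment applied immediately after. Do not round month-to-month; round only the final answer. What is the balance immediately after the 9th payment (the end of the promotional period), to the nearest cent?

€4,130.00

Promo months 1–9 at r₀ = 0%/12 = 0; months 10+ at r₁ = 16.3%/12 = 0.0135833.
After month 9 (no interest yet): B = €7,370.00 − 9·€360.00 = €4,130.00.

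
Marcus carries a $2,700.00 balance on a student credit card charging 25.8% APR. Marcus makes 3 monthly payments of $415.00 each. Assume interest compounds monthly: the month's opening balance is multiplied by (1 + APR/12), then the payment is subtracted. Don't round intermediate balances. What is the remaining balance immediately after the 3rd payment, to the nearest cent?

Monthly rate r = 25.8%/12 = 2.15% = 0.0215.
Each month: B ← B·(1+r) − $415.00.
Month 1: interest $58.05; balance after payment $2,343.05.
Month 2: interest $50.38; balance after payment $1,978.43.
Month 3: interest $42.54; balance after payment $1,605.96.

$1,605.96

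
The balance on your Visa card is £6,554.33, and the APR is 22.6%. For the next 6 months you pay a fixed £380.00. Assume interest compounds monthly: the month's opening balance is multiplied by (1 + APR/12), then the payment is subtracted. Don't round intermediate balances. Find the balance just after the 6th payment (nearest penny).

£4,940.65

Monthly rate r = 22.6%/12 = 1.88333% = 0.0188333.
Each month: B ← B·(1+r) − £380.00.
Month 1: interest £123.44; balance after payment £6,297.77.
Month 2: interest £118.61; balance after payment £6,036.38.
Month 3: interest £113.69; balance after payment £5,770.06.
Month 4: interest £108.67; balance after payment £5,498.73.
Month 5: interest £103.56; balance after payment £5,222.29.
Month 6: interest £98.35; balance after payment £4,940.65.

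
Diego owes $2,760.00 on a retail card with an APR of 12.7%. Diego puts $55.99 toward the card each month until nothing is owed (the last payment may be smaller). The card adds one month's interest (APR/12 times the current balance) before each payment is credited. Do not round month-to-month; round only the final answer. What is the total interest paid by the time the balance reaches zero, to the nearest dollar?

Monthly rate r = 12.7%/12 = 1.05833% = 0.0105833.
Payoff takes n = ⌈−ln(1 − rB₀/P)/ln(1+r)⌉ = ⌈70.055⌉ = 71 payments; the last is $3.09.
Total paid = 70·$55.99 + $3.09 = $3,922.39.
Total interest = total paid − principal = $3,922.39 − $2,760.00 = $1,162.39.

$1,162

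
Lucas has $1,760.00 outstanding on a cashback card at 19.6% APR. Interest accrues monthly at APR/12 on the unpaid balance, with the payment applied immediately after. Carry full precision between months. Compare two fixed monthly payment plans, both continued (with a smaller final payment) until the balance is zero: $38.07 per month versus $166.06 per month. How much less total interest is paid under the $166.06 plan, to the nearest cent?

$1,357.42

Monthly rate r = 19.6%/12 = 1.63333% = 0.0163333.
At $38.07/mo: n = ⌈−ln(1 − rB₀/P)/ln(1+r)⌉ = 87 payments (last $31.97); total interest = total paid − $1,760.00 = $1,545.99.
At $166.06/mo: 12 payments (last $121.91); total interest $188.57.
Interest saved = $1,545.99 − $188.57 = $1,357.42.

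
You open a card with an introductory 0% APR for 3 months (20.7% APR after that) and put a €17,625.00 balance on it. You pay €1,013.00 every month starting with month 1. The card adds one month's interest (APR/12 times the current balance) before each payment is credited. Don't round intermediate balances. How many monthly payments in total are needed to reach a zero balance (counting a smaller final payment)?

20 payments

Promo months 1–3 at r₀ = 0%/12 = 0; months 4+ at r₁ = 20.7%/12 = 0.01725.
After month 3 (no interest yet): B = €17,625.00 − 3·€1,013.00 = €14,586.00.
Then at r₁ with €1,013.00/mo: n₂ = −ln(1 − r₁·B/P)/ln(1+r₁) ≈ 16.69 → 17 more payments.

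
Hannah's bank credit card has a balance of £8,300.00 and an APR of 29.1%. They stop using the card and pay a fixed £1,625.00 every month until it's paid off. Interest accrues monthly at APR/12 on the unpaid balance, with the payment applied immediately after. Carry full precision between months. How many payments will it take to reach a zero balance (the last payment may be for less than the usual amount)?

6 months

Monthly rate r = 29.1%/12 = 2.425% = 0.02425.
Recurrence: B ← B·(1+r) − £1,625.00.
Month 1: interest £201.28; balance after payment £6,876.27.
Month 2: interest £166.75; balance after payment £5,418.02.
Month 3: interest £131.39; balance after payment £3,924.41.
Month 4: interest £95.17; balance after payment £2,394.58.
Month 5: interest £58.07; balance after payment £827.65.
Month 6: interest £20.07; balance after payment £0.00.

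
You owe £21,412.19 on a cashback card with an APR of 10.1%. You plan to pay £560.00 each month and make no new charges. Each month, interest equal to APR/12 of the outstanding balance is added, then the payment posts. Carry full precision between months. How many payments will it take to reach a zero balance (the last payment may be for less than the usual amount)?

Monthly rate r = 10.1%/12 = 0.841667% = 0.00841667.
Recurrence: B ← B·(1+r) − £560.00.
Month 1: interest £180.22; balance after payment £21,032.41.
Month 2: interest £177.02; balance after payment £20,649.43.
Closed form: n = −ln(1 − rB₀/P)/ln(1+r) = −ln(0.67818)/ln(1.00842) ≈ 46.334, so the balance reaches zero during payment 47.

47 months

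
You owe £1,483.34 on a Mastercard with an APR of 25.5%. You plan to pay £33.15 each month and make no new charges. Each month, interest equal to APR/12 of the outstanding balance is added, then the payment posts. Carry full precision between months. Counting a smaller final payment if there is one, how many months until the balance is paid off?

Monthly rate r = 25.5%/12 = 2.125% = 0.02125.
Recurrence: B ← B·(1+r) − £33.15.
Month 1: interest £31.52; balance after payment £1,481.71.
Month 2: interest £31.49; balance after payment £1,480.05.
Closed form: n = −ln(1 − rB₀/P)/ln(1+r) = −ln(0.049141)/ln(1.02125) ≈ 143.292, so the balance reaches zero during payment 144.

144 payments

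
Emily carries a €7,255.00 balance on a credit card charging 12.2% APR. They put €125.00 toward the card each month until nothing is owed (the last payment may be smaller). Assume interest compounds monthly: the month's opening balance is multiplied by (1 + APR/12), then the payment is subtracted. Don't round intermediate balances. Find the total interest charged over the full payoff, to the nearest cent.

€3,765.20

Monthly rate r = 12.2%/12 = 1.01667% = 0.0101667.
Payoff takes n = ⌈−ln(1 − rB₀/P)/ln(1+r)⌉ = ⌈88.161⌉ = 89 payments; the last is €20.20.
Total paid = 88·€125.00 + €20.20 = €11,020.20.
Total interest = total paid − principal = €11,020.20 − €7,255.00 = €3,765.20.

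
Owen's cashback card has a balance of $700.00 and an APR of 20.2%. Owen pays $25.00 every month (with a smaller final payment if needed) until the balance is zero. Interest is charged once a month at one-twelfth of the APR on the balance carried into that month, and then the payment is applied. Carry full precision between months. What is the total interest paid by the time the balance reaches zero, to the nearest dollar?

$255

Monthly rate r = 20.2%/12 = 1.68333% = 0.0168333.
Payoff takes n = ⌈−ln(1 − rB₀/P)/ln(1+r)⌉ = ⌈38.183⌉ = 39 payments; the last is $4.61.
Total paid = 38·$25.00 + $4.61 = $954.61.
Total interest = total paid − principal = $954.61 − $700.00 = $254.61.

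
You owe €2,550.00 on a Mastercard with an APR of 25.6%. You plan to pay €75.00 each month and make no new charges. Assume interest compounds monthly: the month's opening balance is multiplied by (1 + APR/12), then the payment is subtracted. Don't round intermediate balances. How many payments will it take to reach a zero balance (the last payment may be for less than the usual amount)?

Monthly rate r = 25.6%/12 = 2.13333% = 0.0213333.
Recurrence: B ← B·(1+r) − €75.00.
Month 1: interest €54.40; balance after payment €2,529.40.
Month 2: interest €53.96; balance after payment €2,508.36.
Closed form: n = −ln(1 − rB₀/P)/ln(1+r) = −ln(0.27467)/ln(1.02133) ≈ 61.216, so the balance reaches zero during payment 62.

62 months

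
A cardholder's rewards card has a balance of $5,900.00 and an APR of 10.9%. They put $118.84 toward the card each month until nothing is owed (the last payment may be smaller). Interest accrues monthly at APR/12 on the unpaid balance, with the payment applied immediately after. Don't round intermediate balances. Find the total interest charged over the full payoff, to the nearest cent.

$1,980.14

Monthly rate r = 10.9%/12 = 0.908333% = 0.00908333.
Payoff takes n = ⌈−ln(1 − rB₀/P)/ln(1+r)⌉ = ⌈66.308⌉ = 67 payments; the last is $36.70.
Total paid = 66·$118.84 + $36.70 = $7,880.14.
Total interest = total paid − principal = $7,880.14 − $5,900.00 = $1,980.14.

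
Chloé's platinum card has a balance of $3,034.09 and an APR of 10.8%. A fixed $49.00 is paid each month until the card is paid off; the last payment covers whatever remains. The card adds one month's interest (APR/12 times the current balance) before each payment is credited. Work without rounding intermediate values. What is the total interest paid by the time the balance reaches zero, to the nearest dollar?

$1,422

Monthly rate r = 10.8%/12 = 0.9% = 0.009.
Payoff takes n = ⌈−ln(1 − rB₀/P)/ln(1+r)⌉ = ⌈90.943⌉ = 91 payments; the last is $46.20.
Total paid = 90·$49.00 + $46.20 = $4,456.20.
Total interest = total paid − principal = $4,456.20 − $3,034.09 = $1,422.11.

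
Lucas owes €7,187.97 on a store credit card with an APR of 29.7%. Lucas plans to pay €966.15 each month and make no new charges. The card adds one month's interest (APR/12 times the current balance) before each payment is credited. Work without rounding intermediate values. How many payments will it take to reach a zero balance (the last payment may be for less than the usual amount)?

Monthly rate r = 29.7%/12 = 2.475% = 0.02475.
Recurrence: B ← B·(1+r) − €966.15.
Month 1: interest €177.90; balance after payment €6,399.72.
Month 2: interest €158.39; balance after payment €5,591.97.
Closed form: n = −ln(1 − rB₀/P)/ln(1+r) = −ln(0.81586)/ln(1.02475) ≈ 8.324, so the balance reaches zero during payment 9.

9 months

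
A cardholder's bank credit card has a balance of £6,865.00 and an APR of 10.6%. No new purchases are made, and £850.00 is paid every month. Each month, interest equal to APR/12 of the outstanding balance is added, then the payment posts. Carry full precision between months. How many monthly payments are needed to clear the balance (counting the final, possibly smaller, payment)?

Monthly rate r = 10.6%/12 = 0.883333% = 0.00883333.
Recurrence: B ← B·(1+r) − £850.00.
Month 1: interest £60.64; balance after payment £6,075.64.
Month 2: interest £53.67; balance after payment £5,279.31.
Closed form: n = −ln(1 − rB₀/P)/ln(1+r) = −ln(0.92866)/ln(1.00883) ≈ 8.416, so the balance reaches zero during payment 9.

9 payments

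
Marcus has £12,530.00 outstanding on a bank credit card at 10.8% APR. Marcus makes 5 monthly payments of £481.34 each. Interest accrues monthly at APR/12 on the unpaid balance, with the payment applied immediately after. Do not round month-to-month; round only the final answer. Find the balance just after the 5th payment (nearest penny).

£10,653.68

Monthly rate r = 10.8%/12 = 0.9% = 0.009.
Each month: B ← B·(1+r) − £481.34.
Month 1: interest £112.77; balance after payment £12,161.43.
Month 2: interest £109.45; balance after payment £11,789.54.
Month 3: interest £106.11; balance after payment £11,414.31.
Month 4: interest £102.73; balance after payment £11,035.70.
Month 5: interest £99.32; balance after payment £10,653.68.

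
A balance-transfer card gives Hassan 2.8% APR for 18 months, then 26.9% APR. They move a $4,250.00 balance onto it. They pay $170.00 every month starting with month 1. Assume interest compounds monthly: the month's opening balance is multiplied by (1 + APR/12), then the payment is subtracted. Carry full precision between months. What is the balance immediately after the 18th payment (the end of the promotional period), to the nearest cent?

Promo months 1–18 at r₀ = 2.8%/12 = 0.00233333; months 19+ at r₁ = 26.9%/12 = 0.0224167.
After month 18: iterate B ← B·(1+r₀) − $170.00 for 18 months → $1,310.63.

$1,310.63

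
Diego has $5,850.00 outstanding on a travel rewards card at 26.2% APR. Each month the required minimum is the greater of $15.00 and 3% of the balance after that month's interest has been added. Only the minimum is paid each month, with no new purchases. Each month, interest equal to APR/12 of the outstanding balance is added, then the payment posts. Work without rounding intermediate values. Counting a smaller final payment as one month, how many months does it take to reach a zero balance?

Monthly rate r = 26.2%/12 = 2.18333% = 0.0218333.
While 3% of the post-interest balance exceeds $15.00, each month B ← (B·(1+r))·(1 − 0.03), i.e. B shrinks by the factor (1+r)·0.97 = 0.99118.
This holds for months 1–281. Entering month 282 the balance is $485.08; 3% of the post-interest balance is now below $15.00, so the flat $15.00 minimum applies from here.
From month 282 a fixed $15.00 at rate r clears $485.08 in 57 more payments. Total: 281 + 57 = 338 months.

338 months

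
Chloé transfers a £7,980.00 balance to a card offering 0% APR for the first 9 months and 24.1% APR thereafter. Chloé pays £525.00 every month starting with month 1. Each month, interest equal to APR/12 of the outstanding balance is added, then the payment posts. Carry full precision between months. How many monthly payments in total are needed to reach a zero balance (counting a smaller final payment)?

Promo months 1–9 at r₀ = 0%/12 = 0; months 10+ at r₁ = 24.1%/12 = 0.0200833.
After month 9 (no interest yet): B = £7,980.00 − 9·£525.00 = £3,255.00.
Then at r₁ with £525.00/mo: n₂ = −ln(1 − r₁·B/P)/ln(1+r₁) ≈ 6.69 → 7 more payments.

16 payments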